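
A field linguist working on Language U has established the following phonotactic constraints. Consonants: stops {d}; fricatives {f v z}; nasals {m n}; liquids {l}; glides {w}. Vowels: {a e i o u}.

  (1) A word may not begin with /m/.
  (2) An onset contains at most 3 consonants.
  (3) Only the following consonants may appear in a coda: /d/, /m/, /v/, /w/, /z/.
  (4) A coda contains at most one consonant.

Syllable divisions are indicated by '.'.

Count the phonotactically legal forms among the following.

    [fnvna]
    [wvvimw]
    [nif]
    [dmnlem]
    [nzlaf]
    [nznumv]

[fnvna] — violates constraint 2: syllable 1 onset /fnvn/ has 4 consonants (> 3) → phonotactically illegal
[wvvimw] — violates constraint 4: syllable 1 coda /mw/ has 2 consonants (> 1) → phonotactically illegal
[nif] — violates constraint 3: syllable 1 coda contains /f/, which is not a licensed coda consonant → phonotactically illegal
[dmnlem] — violates constraint 2: syllable 1 onset /dmnl/ has 4 consonants (> 3) → phonotactically illegal
[nzlaf] — violates constraint 3: syllable 1 coda contains /f/, which is not a licensed coda consonant → phonotactically illegal
[nznumv] — violates constraint 4: syllable 1 coda /mv/ has 2 consonants (> 1) → phonotactically illegal
No form is phonotactically legal → 0.

0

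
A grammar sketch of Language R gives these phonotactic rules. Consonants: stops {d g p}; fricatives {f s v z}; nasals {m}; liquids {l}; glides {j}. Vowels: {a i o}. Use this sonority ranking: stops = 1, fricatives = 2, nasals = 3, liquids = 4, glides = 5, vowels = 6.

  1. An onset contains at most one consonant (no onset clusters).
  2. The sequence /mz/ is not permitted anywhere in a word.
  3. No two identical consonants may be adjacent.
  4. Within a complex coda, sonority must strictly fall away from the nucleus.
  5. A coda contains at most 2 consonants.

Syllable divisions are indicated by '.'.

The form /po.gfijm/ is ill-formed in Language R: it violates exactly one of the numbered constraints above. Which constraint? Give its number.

/po.gfijm/: syllable 2 onset /gf/ has 2 consonants (> 1).
This is a violation of constraint 1: "An onset contains at most one consonant (no onset clusters)."
The remaining constraints (2, 3, 4, 5) are satisfied.

1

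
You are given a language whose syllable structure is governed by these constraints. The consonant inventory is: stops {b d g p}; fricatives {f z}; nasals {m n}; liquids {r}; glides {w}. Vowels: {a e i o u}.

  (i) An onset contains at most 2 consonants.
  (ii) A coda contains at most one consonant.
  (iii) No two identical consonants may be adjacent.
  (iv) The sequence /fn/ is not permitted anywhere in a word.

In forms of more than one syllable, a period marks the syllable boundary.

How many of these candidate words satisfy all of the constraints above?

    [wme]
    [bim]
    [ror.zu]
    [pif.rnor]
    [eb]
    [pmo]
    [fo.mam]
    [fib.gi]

8

[wme] — σ1 onset /wm/ (2C), coda /∅/ ok → phonotactically legal
[bim] — σ1 onset /b/, coda /m/ ok → phonotactically legal
[ror.zu] — σ1 onset /r/, coda /r/ ok; σ2 onset /z/, coda /∅/ ok → phonotactically legal
[pif.rnor] — σ1 onset /p/, coda /f/ ok; σ2 onset /rn/ (2C), coda /r/ ok → phonotactically legal
[eb] — σ1 onset /∅/, coda /b/ ok → phonotactically legal
[pmo] — σ1 onset /pm/ (2C), coda /∅/ ok → phonotactically legal
[fo.mam] — σ1 onset /f/, coda /∅/ ok; σ2 onset /m/, coda /m/ ok → phonotactically legal
[fib.gi] — σ1 onset /f/, coda /b/ ok; σ2 onset /g/, coda /∅/ ok → phonotactically legal
Phonotactically legal: [wme], [bim], [ror.zu], [pif.rnor], [eb], [pmo], [fo.mam], [fib.gi] → 8.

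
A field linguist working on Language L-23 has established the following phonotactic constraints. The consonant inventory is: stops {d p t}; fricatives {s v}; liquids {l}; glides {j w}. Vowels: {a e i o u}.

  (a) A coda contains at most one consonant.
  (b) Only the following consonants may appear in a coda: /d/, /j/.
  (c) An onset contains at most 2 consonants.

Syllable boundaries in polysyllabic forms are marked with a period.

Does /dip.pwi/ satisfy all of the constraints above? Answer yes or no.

/dip.pwi/ — violates constraint (b): syllable 1 coda contains /p/, which is not a licensed coda consonant → illicit

no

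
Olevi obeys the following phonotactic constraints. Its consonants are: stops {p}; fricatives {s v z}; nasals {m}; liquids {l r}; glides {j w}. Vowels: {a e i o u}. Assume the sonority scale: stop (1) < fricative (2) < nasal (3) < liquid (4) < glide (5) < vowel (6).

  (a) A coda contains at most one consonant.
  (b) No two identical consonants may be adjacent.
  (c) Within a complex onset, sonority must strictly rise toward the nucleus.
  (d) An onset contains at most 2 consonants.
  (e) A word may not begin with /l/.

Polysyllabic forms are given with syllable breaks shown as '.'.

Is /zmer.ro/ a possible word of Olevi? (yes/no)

no

/zmer.ro/ — violates constraint (b): adjacent identical consonants /rr/ → not permitted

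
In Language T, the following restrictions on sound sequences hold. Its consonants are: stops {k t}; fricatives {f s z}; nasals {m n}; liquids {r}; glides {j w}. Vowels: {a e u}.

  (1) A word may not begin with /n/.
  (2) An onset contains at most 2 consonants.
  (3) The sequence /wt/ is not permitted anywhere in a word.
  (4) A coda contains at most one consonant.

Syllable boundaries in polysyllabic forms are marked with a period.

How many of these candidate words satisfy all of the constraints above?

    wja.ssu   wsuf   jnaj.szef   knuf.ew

4

wja.ssu — σ1 onset /wj/ (2C), coda /∅/ ok; σ2 onset /ss/ (2C), coda /∅/ ok → permitted
wsuf — σ1 onset /ws/ (2C), coda /f/ ok → permitted
jnaj.szef — σ1 onset /jn/ (2C), coda /j/ ok; σ2 onset /sz/ (2C), coda /f/ ok → permitted
knuf.ew — σ1 onset /kn/ (2C), coda /f/ ok; σ2 onset /∅/, coda /w/ ok → permitted
Permitted: wja.ssu, wsuf, jnaj.szef, knuf.ew → 4.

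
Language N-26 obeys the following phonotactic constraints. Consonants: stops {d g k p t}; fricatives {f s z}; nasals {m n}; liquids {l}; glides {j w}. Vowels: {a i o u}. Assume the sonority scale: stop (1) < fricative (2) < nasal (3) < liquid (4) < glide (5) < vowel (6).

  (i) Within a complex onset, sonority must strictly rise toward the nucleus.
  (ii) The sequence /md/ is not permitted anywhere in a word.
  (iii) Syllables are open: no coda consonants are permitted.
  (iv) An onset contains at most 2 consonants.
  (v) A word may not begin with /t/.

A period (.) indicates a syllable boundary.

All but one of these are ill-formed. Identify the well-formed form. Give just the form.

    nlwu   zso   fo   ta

nlwu — violates constraint (iv): syllable 1 onset /nlw/ has 3 consonants (> 2) → ill-formed
zso — violates constraint (i): syllable 1 onset /zs/: /z/ (fricative, 2) → /s/ (fricative, 2) does not rise → ill-formed
fo — σ1 onset /f/, coda /∅/ ok → well-formed
ta — violates constraint (v): word begins with /t/ → ill-formed

fo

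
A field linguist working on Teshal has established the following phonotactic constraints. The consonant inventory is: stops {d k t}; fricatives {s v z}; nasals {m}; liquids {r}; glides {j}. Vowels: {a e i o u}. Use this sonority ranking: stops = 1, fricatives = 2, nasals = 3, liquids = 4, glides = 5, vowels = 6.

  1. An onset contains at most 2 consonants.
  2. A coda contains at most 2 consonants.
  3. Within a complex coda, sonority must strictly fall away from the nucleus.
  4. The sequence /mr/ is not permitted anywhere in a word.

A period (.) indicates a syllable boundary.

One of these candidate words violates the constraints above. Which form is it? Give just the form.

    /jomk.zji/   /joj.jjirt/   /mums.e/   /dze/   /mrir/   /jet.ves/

/jomk.zji/ — σ1 onset /j/, coda /mk/ (3→1 falls) ok; σ2 onset /zj/ (2C), coda /∅/ ok → well-formed
/joj.jjirt/ — σ1 onset /j/, coda /j/ ok; σ2 onset /jj/ (2C), coda /rt/ (4→1 falls) ok → well-formed
/mums.e/ — σ1 onset /m/, coda /ms/ (3→2 falls) ok; σ2 onset /∅/, coda /∅/ ok → well-formed
/dze/ — σ1 onset /dz/ (2C), coda /∅/ ok → well-formed
/mrir/ — violates constraint 4: contains banned sequence /mr/ → ill-formed
/jet.ves/ — σ1 onset /j/, coda /t/ ok; σ2 onset /v/, coda /s/ ok → well-formed

/mrir/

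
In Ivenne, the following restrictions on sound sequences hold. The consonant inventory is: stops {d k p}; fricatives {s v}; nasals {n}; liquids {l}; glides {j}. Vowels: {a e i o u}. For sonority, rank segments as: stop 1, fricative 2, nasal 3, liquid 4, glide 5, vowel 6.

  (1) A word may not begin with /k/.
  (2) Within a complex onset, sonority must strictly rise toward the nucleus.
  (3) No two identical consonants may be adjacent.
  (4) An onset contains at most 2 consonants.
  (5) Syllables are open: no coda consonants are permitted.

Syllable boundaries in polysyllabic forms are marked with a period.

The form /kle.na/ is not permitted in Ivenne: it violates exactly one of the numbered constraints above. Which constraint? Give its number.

/kle.na/: word begins with /k/.
This is a violation of constraint 1: "A word may not begin with /k/."
The remaining constraints (2, 3, 4, 5) are satisfied.

1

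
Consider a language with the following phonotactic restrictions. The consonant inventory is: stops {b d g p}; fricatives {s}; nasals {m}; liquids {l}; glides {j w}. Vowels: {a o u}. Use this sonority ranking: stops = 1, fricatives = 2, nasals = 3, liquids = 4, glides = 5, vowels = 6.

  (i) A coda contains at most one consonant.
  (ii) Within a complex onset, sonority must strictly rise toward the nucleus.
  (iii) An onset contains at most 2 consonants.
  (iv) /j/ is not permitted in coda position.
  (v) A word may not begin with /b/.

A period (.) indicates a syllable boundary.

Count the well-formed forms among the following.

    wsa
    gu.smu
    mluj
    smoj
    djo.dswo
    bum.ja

wsa — violates constraint (ii): syllable 1 onset /ws/: /w/ (glide, 5) → /s/ (fricative, 2) does not rise → ill-formed
gu.smu — σ1 onset /g/, coda /∅/ ok; σ2 onset /sm/ (2→3 rises), coda /∅/ ok → well-formed
mluj — violates constraint (iv): syllable 1 coda contains /j/ → ill-formed
smoj — violates constraint (iv): syllable 1 coda contains /j/ → ill-formed
djo.dswo — violates constraint (iii): syllable 2 onset /dsw/ has 3 consonants (> 2) → ill-formed
bum.ja — violates constraint (v): word begins with /b/ → ill-formed
Well-formed: gu.smu → 1.

1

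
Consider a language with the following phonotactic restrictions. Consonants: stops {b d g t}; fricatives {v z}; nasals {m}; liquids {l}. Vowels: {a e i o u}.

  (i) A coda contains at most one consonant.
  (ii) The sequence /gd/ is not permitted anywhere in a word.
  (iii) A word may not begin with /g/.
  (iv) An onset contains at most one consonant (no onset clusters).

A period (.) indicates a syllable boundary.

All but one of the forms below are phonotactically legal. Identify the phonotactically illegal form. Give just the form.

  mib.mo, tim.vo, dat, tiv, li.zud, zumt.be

mib.mo — σ1 onset /m/, coda /b/ ok; σ2 onset /m/, coda /∅/ ok → phonotactically legal
tim.vo — σ1 onset /t/, coda /m/ ok; σ2 onset /v/, coda /∅/ ok → phonotactically legal
dat — σ1 onset /d/, coda /t/ ok → phonotactically legal
tiv — σ1 onset /t/, coda /v/ ok → phonotactically legal
li.zud — σ1 onset /l/, coda /∅/ ok; σ2 onset /z/, coda /d/ ok → phonotactically legal
zumt.be — violates constraint (i): syllable 1 coda /mt/ has 2 consonants (> 1) → phonotactically illegal

zumt.be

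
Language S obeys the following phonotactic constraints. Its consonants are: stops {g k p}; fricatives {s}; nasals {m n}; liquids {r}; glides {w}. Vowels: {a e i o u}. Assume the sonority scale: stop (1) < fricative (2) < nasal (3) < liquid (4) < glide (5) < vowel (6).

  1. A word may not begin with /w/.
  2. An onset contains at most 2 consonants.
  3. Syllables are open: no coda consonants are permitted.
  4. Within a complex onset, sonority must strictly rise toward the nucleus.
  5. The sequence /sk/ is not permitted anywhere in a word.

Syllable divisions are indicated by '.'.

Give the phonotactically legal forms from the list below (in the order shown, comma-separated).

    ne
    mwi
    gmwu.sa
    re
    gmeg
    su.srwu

ne — σ1 onset /n/, coda /∅/ ok → phonotactically legal
mwi — σ1 onset /mw/ (3→5 rises), coda /∅/ ok → phonotactically legal
gmwu.sa — violates constraint 2: syllable 1 onset /gmw/ has 3 consonants (> 2) → phonotactically illegal
re — σ1 onset /r/, coda /∅/ ok → phonotactically legal
gmeg — violates constraint 3: syllable 1 coda /g/ has 1 consonant (> 0) → phonotactically illegal
su.srwu — violates constraint 2: syllable 2 onset /srw/ has 3 consonants (> 2) → phonotactically illegal

ne, mwi, re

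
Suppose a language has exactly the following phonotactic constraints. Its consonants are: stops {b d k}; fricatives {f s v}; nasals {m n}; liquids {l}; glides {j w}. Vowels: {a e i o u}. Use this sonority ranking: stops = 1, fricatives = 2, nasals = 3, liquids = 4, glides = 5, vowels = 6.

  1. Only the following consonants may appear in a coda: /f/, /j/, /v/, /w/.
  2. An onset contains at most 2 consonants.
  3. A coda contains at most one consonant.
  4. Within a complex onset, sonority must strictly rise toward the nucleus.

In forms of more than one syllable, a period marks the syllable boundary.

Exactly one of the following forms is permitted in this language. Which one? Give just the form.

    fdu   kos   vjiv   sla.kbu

vjiv

fdu — violates constraint 4: syllable 1 onset /fd/: /f/ (fricative, 2) → /d/ (stop, 1) does not rise → not permitted
kos — violates constraint 1: syllable 1 coda contains /s/, which is not a licensed coda consonant → not permitted
vjiv — σ1 onset /vj/ (2→5 rises), coda /v/ ok → permitted
sla.kbu — violates constraint 4: syllable 2 onset /kb/: /k/ (stop, 1) → /b/ (stop, 1) does not rise → not permitted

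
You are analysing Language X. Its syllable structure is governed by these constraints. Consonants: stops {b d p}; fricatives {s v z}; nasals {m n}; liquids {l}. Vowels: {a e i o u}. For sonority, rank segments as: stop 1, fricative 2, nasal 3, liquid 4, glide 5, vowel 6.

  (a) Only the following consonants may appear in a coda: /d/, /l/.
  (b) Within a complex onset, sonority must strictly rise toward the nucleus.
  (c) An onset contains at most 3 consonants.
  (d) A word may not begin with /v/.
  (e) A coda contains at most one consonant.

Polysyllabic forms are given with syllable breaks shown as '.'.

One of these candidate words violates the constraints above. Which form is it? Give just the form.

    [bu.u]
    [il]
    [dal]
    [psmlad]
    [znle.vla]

[psmlad]

[bu.u] — σ1 onset /b/, coda /∅/ ok; σ2 onset /∅/, coda /∅/ ok → phonotactically legal
[il] — σ1 onset /∅/, coda /l/ ok → phonotactically legal
[dal] — σ1 onset /d/, coda /l/ ok → phonotactically legal
[psmlad] — violates constraint (c): syllable 1 onset /psml/ has 4 consonants (> 3) → phonotactically illegal
[znle.vla] — σ1 onset /znl/ (2→3→4 rises), coda /∅/ ok; σ2 onset /vl/ (2→4 rises), coda /∅/ ok → phonotactically legal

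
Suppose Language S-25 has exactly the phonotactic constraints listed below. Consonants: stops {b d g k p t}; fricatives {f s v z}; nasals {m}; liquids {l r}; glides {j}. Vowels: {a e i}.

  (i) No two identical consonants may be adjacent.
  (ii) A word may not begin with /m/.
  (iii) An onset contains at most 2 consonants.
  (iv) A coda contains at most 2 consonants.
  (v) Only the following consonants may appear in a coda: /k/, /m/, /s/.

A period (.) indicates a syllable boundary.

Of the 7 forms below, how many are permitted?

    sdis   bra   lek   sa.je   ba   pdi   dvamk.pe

7

sdis — σ1 onset /sd/ (2C), coda /s/ ok → permitted
bra — σ1 onset /br/ (2C), coda /∅/ ok → permitted
lek — σ1 onset /l/, coda /k/ ok → permitted
sa.je — σ1 onset /s/, coda /∅/ ok; σ2 onset /j/, coda /∅/ ok → permitted
ba — σ1 onset /b/, coda /∅/ ok → permitted
pdi — σ1 onset /pd/ (2C), coda /∅/ ok → permitted
dvamk.pe — σ1 onset /dv/ (2C), coda /mk/ (2C) ok; σ2 onset /p/, coda /∅/ ok → permitted
Permitted: sdis, bra, lek, sa.je, ba, pdi, dvamk.pe → 7.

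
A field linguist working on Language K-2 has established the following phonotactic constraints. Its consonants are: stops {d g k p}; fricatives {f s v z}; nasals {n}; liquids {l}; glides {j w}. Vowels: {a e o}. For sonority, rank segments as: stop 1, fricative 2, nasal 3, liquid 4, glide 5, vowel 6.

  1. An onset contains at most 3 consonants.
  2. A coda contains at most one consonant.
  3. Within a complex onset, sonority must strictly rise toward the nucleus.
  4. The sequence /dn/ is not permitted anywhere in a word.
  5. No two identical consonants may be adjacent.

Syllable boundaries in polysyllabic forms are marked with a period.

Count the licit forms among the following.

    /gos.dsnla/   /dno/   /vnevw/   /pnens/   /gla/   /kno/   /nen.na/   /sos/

/gos.dsnla/ — violates constraint 1: syllable 2 onset /dsnl/ has 4 consonants (> 3) → illicit
/dno/ — violates constraint 4: contains banned sequence /dn/ → illicit
/vnevw/ — violates constraint 2: syllable 1 coda /vw/ has 2 consonants (> 1) → illicit
/pnens/ — violates constraint 2: syllable 1 coda /ns/ has 2 consonants (> 1) → illicit
/gla/ — σ1 onset /gl/ (1→4 rises), coda /∅/ ok → licit
/kno/ — σ1 onset /kn/ (1→3 rises), coda /∅/ ok → licit
/nen.na/ — violates constraint 5: adjacent identical consonants /nn/ → illicit
/sos/ — σ1 onset /s/, coda /s/ ok → licit
Licit: /gla/, /kno/, /sos/ → 3.

3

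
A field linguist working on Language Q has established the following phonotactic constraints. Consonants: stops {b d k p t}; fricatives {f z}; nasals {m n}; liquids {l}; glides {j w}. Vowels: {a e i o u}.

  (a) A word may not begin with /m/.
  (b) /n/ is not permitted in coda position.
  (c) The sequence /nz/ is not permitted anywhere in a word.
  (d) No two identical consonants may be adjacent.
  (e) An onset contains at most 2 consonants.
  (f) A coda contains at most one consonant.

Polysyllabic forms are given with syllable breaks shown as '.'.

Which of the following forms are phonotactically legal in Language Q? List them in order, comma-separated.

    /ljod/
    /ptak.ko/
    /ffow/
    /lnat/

/ljod/, /lnat/

/ljod/ — σ1 onset /lj/ (2C), coda /d/ ok → phonotactically legal
/ptak.ko/ — violates constraint (d): adjacent identical consonants /kk/ → phonotactically illegal
/ffow/ — violates constraint (d): adjacent identical consonants /ff/ → phonotactically illegal
/lnat/ — σ1 onset /ln/ (2C), coda /t/ ok → phonotactically legal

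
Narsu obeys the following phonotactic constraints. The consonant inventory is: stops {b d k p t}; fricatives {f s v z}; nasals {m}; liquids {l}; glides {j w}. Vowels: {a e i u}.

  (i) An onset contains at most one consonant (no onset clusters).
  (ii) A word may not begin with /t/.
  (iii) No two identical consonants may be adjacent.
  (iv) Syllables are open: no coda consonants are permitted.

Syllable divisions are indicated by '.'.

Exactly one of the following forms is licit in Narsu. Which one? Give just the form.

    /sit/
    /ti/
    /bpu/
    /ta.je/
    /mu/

/sit/ — violates constraint (iv): syllable 1 coda /t/ has 1 consonant (> 0) → illicit
/ti/ — violates constraint (ii): word begins with /t/ → illicit
/bpu/ — violates constraint (i): syllable 1 onset /bp/ has 2 consonants (> 1) → illicit
/ta.je/ — violates constraint (ii): word begins with /t/ → illicit
/mu/ — σ1 onset /m/, coda /∅/ ok → licit

/mu/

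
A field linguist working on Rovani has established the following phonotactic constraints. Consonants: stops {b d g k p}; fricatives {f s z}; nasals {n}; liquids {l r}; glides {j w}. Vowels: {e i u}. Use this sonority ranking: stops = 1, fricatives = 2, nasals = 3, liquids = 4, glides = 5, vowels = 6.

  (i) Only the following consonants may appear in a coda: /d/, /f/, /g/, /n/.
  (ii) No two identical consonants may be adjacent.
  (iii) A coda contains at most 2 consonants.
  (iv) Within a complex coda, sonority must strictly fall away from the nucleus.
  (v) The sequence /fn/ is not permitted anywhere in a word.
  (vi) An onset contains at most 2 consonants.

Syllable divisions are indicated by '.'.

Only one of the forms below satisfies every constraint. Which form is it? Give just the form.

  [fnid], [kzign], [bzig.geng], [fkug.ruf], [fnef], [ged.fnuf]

[fkug.ruf]

[fnid] — violates constraint (v): contains banned sequence /fn/ → phonotactically illegal
[kzign] — violates constraint (iv): syllable 1 coda /gn/: /g/ (stop, 1) → /n/ (nasal, 3) does not fall → phonotactically illegal
[bzig.geng] — violates constraint (ii): adjacent identical consonants /gg/ → phonotactically illegal
[fkug.ruf] — σ1 onset /fk/ (2C), coda /g/ ok; σ2 onset /r/, coda /f/ ok → phonotactically legal
[fnef] — violates constraint (v): contains banned sequence /fn/ → phonotactically illegal
[ged.fnuf] — violates constraint (v): contains banned sequence /fn/ → phonotactically illegal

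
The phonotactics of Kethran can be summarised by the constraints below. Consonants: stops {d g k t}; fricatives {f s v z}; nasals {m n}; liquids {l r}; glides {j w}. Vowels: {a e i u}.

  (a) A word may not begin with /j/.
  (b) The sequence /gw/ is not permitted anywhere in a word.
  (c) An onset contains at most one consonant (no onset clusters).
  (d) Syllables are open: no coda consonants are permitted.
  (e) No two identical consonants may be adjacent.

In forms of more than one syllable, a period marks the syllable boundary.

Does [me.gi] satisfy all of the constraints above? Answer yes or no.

[me.gi] — σ1 onset /m/, coda /∅/ ok; σ2 onset /g/, coda /∅/ ok → phonotactically legal

yes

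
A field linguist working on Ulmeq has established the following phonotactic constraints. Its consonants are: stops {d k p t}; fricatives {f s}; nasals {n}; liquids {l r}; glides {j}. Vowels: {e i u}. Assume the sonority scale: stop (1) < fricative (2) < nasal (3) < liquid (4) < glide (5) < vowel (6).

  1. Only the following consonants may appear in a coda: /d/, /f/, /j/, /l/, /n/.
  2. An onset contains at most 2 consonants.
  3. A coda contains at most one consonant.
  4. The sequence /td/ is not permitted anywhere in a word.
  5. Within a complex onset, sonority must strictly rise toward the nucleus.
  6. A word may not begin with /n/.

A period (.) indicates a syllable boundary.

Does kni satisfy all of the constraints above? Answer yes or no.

yes

kni — σ1 onset /kn/ (1→3 rises), coda /∅/ ok → permitted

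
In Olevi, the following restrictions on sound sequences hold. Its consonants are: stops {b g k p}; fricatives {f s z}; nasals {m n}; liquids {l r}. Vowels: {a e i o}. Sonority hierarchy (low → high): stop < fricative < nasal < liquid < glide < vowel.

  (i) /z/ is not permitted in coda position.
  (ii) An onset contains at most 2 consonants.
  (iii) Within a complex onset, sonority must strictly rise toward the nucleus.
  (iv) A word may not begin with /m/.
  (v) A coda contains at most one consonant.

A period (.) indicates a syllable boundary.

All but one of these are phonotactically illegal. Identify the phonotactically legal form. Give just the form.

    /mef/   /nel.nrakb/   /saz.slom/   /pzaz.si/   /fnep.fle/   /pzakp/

/mef/ — violates constraint (iv): word begins with /m/ → phonotactically illegal
/nel.nrakb/ — violates constraint (v): syllable 2 coda /kb/ has 2 consonants (> 1) → phonotactically illegal
/saz.slom/ — violates constraint (i): syllable 1 coda contains /z/ → phonotactically illegal
/pzaz.si/ — violates constraint (i): syllable 1 coda contains /z/ → phonotactically illegal
/fnep.fle/ — σ1 onset /fn/ (2→3 rises), coda /p/ ok; σ2 onset /fl/ (2→4 rises), coda /∅/ ok → phonotactically legal
/pzakp/ — violates constraint (v): syllable 1 coda /kp/ has 2 consonants (> 1) → phonotactically illegal

/fnep.fle/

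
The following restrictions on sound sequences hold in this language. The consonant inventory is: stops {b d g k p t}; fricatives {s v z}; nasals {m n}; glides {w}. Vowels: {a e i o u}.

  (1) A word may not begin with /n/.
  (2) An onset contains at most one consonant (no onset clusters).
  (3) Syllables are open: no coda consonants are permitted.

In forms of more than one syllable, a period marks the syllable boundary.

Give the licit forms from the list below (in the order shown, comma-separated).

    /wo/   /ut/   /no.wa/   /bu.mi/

/wo/, /bu.mi/

/wo/ — σ1 onset /w/, coda /∅/ ok → licit
/ut/ — violates constraint 3: syllable 1 coda /t/ has 1 consonant (> 0) → illicit
/no.wa/ — violates constraint 1: word begins with /n/ → illicit
/bu.mi/ — σ1 onset /b/, coda /∅/ ok; σ2 onset /m/, coda /∅/ ok → licit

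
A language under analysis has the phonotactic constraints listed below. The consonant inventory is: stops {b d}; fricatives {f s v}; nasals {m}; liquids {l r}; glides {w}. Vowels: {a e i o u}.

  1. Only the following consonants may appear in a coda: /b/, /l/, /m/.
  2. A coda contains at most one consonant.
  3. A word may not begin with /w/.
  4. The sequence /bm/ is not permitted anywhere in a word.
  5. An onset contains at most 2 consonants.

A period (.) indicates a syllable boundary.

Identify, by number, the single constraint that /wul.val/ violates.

/wul.val/: word begins with /w/.
This is a violation of constraint 3: "A word may not begin with /w/."
The remaining constraints (1, 2, 4, 5) are satisfied.

3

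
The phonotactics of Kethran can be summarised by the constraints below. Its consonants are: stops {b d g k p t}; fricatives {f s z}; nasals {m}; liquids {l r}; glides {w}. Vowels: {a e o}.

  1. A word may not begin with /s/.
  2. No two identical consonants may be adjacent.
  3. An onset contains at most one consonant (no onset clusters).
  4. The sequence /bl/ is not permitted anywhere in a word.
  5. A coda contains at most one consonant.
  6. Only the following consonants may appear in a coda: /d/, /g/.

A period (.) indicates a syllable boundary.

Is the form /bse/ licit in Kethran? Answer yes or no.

/bse/ — violates constraint 3: syllable 1 onset /bs/ has 2 consonants (> 1) → illicit

no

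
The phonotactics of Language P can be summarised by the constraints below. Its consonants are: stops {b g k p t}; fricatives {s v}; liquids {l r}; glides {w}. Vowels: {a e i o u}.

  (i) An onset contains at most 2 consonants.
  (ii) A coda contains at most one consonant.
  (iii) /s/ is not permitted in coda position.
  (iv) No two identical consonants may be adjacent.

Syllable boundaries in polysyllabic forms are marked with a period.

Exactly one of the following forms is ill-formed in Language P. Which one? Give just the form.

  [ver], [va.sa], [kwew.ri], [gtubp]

[ver] — σ1 onset /v/, coda /r/ ok → well-formed
[va.sa] — σ1 onset /v/, coda /∅/ ok; σ2 onset /s/, coda /∅/ ok → well-formed
[kwew.ri] — σ1 onset /kw/ (2C), coda /w/ ok; σ2 onset /r/, coda /∅/ ok → well-formed
[gtubp] — violates constraint (ii): syllable 1 coda /bp/ has 2 consonants (> 1) → ill-formed

[gtubp]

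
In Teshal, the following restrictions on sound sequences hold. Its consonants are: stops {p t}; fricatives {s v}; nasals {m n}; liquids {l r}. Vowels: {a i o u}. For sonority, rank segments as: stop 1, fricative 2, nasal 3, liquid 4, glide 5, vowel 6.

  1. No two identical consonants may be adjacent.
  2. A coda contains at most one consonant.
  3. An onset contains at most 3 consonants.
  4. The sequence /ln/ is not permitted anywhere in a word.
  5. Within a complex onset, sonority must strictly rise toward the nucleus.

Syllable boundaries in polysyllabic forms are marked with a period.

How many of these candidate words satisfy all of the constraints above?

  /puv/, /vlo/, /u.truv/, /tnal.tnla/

4

/puv/ — σ1 onset /p/, coda /v/ ok → licit
/vlo/ — σ1 onset /vl/ (2→4 rises), coda /∅/ ok → licit
/u.truv/ — σ1 onset /∅/, coda /∅/ ok; σ2 onset /tr/ (1→4 rises), coda /v/ ok → licit
/tnal.tnla/ — σ1 onset /tn/ (1→3 rises), coda /l/ ok; σ2 onset /tnl/ (1→3→4 rises), coda /∅/ ok → licit
Licit: /puv/, /vlo/, /u.truv/, /tnal.tnla/ → 4.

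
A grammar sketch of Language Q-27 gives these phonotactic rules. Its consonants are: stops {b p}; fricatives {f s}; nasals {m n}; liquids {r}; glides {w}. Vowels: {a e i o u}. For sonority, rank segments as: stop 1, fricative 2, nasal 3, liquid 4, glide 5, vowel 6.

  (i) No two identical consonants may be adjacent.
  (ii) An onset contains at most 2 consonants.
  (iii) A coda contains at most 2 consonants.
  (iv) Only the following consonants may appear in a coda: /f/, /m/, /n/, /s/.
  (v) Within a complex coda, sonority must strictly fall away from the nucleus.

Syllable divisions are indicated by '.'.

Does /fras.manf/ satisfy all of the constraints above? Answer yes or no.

/fras.manf/ — σ1 onset /fr/ (2C), coda /s/ ok; σ2 onset /m/, coda /nf/ (3→2 falls) ok → phonotactically legal

yes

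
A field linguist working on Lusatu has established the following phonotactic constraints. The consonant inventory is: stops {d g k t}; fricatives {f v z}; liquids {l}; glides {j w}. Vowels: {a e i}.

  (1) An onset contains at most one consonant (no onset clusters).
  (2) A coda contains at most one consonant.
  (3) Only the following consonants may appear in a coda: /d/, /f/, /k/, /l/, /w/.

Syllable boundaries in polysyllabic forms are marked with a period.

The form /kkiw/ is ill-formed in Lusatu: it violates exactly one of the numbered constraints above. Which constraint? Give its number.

1

/kkiw/: syllable 1 onset /kk/ has 2 consonants (> 1).
This is a violation of constraint 1: "An onset contains at most one consonant (no onset clusters)."
The remaining constraints (2, 3) are satisfied.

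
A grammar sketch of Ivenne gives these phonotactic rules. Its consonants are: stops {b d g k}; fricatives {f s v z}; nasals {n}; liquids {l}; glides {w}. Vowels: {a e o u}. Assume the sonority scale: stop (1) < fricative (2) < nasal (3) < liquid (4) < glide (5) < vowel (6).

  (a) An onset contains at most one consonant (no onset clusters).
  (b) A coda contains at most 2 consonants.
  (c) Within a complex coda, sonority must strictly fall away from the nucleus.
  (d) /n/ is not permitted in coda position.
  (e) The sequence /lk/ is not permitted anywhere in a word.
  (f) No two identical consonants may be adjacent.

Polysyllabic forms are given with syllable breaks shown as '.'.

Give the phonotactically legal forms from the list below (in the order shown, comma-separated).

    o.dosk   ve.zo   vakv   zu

o.dosk — σ1 onset /∅/, coda /∅/ ok; σ2 onset /d/, coda /sk/ (2→1 falls) ok → phonotactically legal
ve.zo — σ1 onset /v/, coda /∅/ ok; σ2 onset /z/, coda /∅/ ok → phonotactically legal
vakv — violates constraint (c): syllable 1 coda /kv/: /k/ (stop, 1) → /v/ (fricative, 2) does not fall → phonotactically illegal
zu — σ1 onset /z/, coda /∅/ ok → phonotactically legal

o.dosk, ve.zo, zu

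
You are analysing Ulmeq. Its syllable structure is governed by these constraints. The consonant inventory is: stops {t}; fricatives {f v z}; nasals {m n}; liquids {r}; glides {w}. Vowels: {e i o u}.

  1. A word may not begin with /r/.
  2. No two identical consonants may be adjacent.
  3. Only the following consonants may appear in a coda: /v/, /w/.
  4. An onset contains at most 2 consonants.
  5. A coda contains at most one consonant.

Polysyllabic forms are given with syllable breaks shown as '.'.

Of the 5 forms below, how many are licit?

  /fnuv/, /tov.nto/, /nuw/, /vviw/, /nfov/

4

/fnuv/ — σ1 onset /fn/ (2C), coda /v/ ok → licit
/tov.nto/ — σ1 onset /t/, coda /v/ ok; σ2 onset /nt/ (2C), coda /∅/ ok → licit
/nuw/ — σ1 onset /n/, coda /w/ ok → licit
/vviw/ — violates constraint 2: adjacent identical consonants /vv/ → illicit
/nfov/ — σ1 onset /nf/ (2C), coda /v/ ok → licit
Licit: /fnuv/, /tov.nto/, /nuw/, /nfov/ → 4.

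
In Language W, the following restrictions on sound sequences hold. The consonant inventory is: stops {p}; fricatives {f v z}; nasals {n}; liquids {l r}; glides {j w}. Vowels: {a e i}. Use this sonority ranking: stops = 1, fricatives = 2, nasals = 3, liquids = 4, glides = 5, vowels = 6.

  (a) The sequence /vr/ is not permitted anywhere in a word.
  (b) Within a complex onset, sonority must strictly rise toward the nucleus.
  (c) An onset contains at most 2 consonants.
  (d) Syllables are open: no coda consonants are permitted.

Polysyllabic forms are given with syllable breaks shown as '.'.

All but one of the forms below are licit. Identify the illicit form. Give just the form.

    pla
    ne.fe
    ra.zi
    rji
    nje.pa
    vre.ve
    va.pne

pla — σ1 onset /pl/ (1→4 rises), coda /∅/ ok → licit
ne.fe — σ1 onset /n/, coda /∅/ ok; σ2 onset /f/, coda /∅/ ok → licit
ra.zi — σ1 onset /r/, coda /∅/ ok; σ2 onset /z/, coda /∅/ ok → licit
rji — σ1 onset /rj/ (4→5 rises), coda /∅/ ok → licit
nje.pa — σ1 onset /nj/ (3→5 rises), coda /∅/ ok; σ2 onset /p/, coda /∅/ ok → licit
vre.ve — violates constraint (a): contains banned sequence /vr/ → illicit
va.pne — σ1 onset /v/, coda /∅/ ok; σ2 onset /pn/ (1→3 rises), coda /∅/ ok → licit

vre.ve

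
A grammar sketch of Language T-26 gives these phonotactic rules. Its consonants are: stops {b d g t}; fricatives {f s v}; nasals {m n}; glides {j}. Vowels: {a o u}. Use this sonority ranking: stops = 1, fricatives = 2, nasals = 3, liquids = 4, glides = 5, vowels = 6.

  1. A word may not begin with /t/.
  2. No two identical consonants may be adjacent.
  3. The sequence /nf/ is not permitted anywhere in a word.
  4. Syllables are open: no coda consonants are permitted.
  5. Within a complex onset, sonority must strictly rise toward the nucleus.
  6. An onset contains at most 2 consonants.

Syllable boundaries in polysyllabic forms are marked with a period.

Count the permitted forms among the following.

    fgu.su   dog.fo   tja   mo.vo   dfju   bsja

fgu.su — violates constraint 5: syllable 1 onset /fg/: /f/ (fricative, 2) → /g/ (stop, 1) does not rise → not permitted
dog.fo — violates constraint 4: syllable 1 coda /g/ has 1 consonant (> 0) → not permitted
tja — violates constraint 1: word begins with /t/ → not permitted
mo.vo — σ1 onset /m/, coda /∅/ ok; σ2 onset /v/, coda /∅/ ok → permitted
dfju — violates constraint 6: syllable 1 onset /dfj/ has 3 consonants (> 2) → not permitted
bsja — violates constraint 6: syllable 1 onset /bsj/ has 3 consonants (> 2) → not permitted
Permitted: mo.vo → 1.

1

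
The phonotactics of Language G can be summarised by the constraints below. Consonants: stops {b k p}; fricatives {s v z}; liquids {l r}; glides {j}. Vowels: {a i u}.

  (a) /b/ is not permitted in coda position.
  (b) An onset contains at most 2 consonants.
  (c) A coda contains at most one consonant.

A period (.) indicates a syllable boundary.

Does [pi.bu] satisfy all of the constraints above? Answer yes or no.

[pi.bu] — σ1 onset /p/, coda /∅/ ok; σ2 onset /b/, coda /∅/ ok → licit

yes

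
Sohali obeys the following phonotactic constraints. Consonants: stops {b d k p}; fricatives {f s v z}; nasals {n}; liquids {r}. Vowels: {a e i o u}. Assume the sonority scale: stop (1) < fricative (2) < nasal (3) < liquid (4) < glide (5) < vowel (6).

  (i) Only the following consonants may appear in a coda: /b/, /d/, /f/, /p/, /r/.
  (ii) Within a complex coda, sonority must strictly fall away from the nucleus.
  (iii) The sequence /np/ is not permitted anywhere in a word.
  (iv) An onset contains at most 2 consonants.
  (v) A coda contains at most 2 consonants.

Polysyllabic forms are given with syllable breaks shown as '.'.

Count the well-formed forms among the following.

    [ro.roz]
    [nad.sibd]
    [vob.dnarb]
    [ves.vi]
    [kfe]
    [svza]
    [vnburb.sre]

2

[ro.roz] — violates constraint (i): syllable 2 coda contains /z/, which is not a licensed coda consonant → ill-formed
[nad.sibd] — violates constraint (ii): syllable 2 coda /bd/: /b/ (stop, 1) → /d/ (stop, 1) does not fall → ill-formed
[vob.dnarb] — σ1 onset /v/, coda /b/ ok; σ2 onset /dn/ (2C), coda /rb/ (4→1 falls) ok → well-formed
[ves.vi] — violates constraint (i): syllable 1 coda contains /s/, which is not a licensed coda consonant → ill-formed
[kfe] — σ1 onset /kf/ (2C), coda /∅/ ok → well-formed
[svza] — violates constraint (iv): syllable 1 onset /svz/ has 3 consonants (> 2) → ill-formed
[vnburb.sre] — violates constraint (iv): syllable 1 onset /vnb/ has 3 consonants (> 2) → ill-formed
Well-formed: [vob.dnarb], [kfe] → 2.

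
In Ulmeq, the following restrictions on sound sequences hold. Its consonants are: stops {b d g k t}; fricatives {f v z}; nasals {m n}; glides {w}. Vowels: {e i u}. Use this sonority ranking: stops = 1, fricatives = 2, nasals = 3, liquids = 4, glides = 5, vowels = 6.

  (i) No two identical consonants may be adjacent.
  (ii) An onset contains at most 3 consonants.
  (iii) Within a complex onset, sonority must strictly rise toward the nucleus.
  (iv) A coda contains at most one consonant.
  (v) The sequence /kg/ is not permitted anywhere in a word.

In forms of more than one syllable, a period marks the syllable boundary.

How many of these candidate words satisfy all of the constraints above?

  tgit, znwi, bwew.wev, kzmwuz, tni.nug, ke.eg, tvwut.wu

4

tgit — violates constraint (iii): syllable 1 onset /tg/: /t/ (stop, 1) → /g/ (stop, 1) does not rise → ill-formed
znwi — σ1 onset /znw/ (2→3→5 rises), coda /∅/ ok → well-formed
bwew.wev — violates constraint (i): adjacent identical consonants /ww/ → ill-formed
kzmwuz — violates constraint (ii): syllable 1 onset /kzmw/ has 4 consonants (> 3) → ill-formed
tni.nug — σ1 onset /tn/ (1→3 rises), coda /∅/ ok; σ2 onset /n/, coda /g/ ok → well-formed
ke.eg — σ1 onset /k/, coda /∅/ ok; σ2 onset /∅/, coda /g/ ok → well-formed
tvwut.wu — σ1 onset /tvw/ (1→2→5 rises), coda /t/ ok; σ2 onset /w/, coda /∅/ ok → well-formed
Well-formed: znwi, tni.nug, ke.eg, tvwut.wu → 4.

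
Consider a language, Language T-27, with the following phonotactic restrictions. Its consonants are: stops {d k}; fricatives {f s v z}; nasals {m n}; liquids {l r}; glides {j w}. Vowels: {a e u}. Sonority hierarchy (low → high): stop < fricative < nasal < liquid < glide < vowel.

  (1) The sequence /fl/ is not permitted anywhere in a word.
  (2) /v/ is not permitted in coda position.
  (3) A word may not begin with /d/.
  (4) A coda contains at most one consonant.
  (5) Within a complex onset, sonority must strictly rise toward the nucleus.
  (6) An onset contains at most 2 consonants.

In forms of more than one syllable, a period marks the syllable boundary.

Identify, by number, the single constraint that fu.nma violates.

5

fu.nma: syllable 2 onset /nm/: /n/ (nasal, 3) → /m/ (nasal, 3) does not rise.
This is a violation of constraint 5: "Within a complex onset, sonority must strictly rise toward the nucleus."
The remaining constraints (1, 2, 3, 4, 6) are satisfied.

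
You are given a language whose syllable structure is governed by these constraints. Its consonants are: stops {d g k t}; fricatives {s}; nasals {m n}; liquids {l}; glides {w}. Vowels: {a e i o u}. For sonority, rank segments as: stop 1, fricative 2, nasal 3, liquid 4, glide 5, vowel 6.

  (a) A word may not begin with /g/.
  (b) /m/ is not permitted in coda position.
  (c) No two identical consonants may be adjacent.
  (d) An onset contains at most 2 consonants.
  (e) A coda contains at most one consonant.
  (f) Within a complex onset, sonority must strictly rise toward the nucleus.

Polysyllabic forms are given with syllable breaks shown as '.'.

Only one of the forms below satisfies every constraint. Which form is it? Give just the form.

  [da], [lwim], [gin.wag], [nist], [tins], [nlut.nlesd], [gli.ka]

[da]

[da] — σ1 onset /d/, coda /∅/ ok → licit
[lwim] — violates constraint (b): syllable 1 coda contains /m/ → illicit
[gin.wag] — violates constraint (a): word begins with /g/ → illicit
[nist] — violates constraint (e): syllable 1 coda /st/ has 2 consonants (> 1) → illicit
[tins] — violates constraint (e): syllable 1 coda /ns/ has 2 consonants (> 1) → illicit
[nlut.nlesd] — violates constraint (e): syllable 2 coda /sd/ has 2 consonants (> 1) → illicit
[gli.ka] — violates constraint (a): word begins with /g/ → illicit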